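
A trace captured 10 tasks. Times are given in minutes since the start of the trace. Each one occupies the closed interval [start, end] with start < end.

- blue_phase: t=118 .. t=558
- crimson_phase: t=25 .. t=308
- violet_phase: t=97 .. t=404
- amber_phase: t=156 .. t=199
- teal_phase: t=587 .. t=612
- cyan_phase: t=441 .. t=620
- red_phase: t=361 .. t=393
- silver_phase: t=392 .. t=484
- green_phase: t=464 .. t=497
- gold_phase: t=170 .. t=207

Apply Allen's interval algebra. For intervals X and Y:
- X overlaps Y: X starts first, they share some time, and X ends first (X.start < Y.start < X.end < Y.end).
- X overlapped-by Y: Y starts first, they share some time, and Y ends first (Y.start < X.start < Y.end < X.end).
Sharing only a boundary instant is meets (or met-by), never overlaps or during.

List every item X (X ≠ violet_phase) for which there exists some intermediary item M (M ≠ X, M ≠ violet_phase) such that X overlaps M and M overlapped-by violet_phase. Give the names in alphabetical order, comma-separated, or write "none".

Target violet_phase = [t=97, t=404].
Intermediaries M with M overlapped-by violet_phase: blue_phase, silver_phase.
Via blue_phase — items with X overlaps blue_phase: crimson_phase.
Via silver_phase — items with X overlaps silver_phase: red_phase.
Union: crimson_phase, red_phase.

crimson_phase, red_phase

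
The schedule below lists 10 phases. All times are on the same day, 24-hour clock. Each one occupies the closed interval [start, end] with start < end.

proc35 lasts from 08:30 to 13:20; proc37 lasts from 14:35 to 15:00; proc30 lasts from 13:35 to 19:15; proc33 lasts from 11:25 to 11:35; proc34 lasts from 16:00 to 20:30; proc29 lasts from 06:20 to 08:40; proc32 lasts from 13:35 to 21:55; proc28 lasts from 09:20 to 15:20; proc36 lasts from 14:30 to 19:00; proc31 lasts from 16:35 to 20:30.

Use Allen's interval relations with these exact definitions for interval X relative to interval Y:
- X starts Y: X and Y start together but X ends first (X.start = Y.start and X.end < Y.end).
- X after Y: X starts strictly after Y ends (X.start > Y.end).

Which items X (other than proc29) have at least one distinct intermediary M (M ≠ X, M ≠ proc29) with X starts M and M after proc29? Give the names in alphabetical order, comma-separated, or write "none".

Target proc29 = [06:20, 08:40].
Intermediaries M with M after proc29: proc28, proc30, proc31, proc32, proc33, proc34, proc36, proc37.
Via proc28 — items with X starts proc28: none.
Via proc30 — items with X starts proc30: none.
Via proc31 — items with X starts proc31: none.
Via proc32 — items with X starts proc32: proc30.
Via proc33 — items with X starts proc33: none.
Via proc34 — items with X starts proc34: none.
Via proc36 — items with X starts proc36: none.
Via proc37 — items with X starts proc37: none.
Union: proc30.

proc30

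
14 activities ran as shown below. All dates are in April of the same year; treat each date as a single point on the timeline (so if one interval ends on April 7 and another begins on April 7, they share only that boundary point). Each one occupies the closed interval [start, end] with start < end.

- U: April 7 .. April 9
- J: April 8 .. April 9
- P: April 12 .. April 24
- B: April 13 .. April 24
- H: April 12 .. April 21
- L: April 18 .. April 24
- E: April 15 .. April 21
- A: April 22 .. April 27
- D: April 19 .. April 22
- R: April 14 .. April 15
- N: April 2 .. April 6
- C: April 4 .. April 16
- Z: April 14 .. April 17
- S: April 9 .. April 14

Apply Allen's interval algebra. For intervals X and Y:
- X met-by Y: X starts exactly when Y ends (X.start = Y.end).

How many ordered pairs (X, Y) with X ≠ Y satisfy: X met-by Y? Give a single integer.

6

Checking all 182 ordered pairs for relation 'met-by'; matching pairs in alphabetical order:
(A, D): A met-by D ✓
(E, R): E met-by R ✓
(R, S): R met-by S ✓
(S, J): S met-by J ✓
(S, U): S met-by U ✓
(Z, S): Z met-by S ✓
Count: 6.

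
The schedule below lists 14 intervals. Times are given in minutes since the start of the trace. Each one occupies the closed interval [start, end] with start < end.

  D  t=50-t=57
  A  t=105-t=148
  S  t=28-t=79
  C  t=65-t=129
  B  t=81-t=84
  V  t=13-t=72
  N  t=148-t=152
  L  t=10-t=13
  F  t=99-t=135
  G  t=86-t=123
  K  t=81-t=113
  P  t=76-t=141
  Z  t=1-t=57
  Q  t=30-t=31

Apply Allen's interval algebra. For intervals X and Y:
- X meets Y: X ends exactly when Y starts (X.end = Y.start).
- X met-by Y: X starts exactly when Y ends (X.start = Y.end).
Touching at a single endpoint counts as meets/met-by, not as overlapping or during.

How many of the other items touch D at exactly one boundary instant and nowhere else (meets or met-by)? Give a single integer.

0

Target D = [t=50, t=57].
A [t=105, t=148] → after → no.
B [t=81, t=84] → after → no.
C [t=65, t=129] → after → no.
F [t=99, t=135] → after → no.
G [t=86, t=123] → after → no.
K [t=81, t=113] → after → no.
L [t=10, t=13] → before → no.
N [t=148, t=152] → after → no.
P [t=76, t=141] → after → no.
Q [t=30, t=31] → before → no.
S [t=28, t=79] → contains → no.
V [t=13, t=72] → contains → no.
Z [t=1, t=57] → finished-by → no.
Total: 0.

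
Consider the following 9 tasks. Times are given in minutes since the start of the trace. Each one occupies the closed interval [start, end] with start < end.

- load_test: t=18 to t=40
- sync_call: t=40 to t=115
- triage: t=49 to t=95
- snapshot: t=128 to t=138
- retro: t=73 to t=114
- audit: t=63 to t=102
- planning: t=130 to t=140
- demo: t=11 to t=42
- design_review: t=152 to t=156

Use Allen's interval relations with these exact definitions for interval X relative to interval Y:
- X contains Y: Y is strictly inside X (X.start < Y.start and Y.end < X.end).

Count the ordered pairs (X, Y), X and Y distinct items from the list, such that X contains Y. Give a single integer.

Checking all 72 ordered pairs for relation 'contains'; matching pairs in alphabetical order:
(demo, load_test): demo contains load_test ✓
(sync_call, audit): sync_call contains audit ✓
(sync_call, retro): sync_call contains retro ✓
(sync_call, triage): sync_call contains triage ✓
Count: 4.

4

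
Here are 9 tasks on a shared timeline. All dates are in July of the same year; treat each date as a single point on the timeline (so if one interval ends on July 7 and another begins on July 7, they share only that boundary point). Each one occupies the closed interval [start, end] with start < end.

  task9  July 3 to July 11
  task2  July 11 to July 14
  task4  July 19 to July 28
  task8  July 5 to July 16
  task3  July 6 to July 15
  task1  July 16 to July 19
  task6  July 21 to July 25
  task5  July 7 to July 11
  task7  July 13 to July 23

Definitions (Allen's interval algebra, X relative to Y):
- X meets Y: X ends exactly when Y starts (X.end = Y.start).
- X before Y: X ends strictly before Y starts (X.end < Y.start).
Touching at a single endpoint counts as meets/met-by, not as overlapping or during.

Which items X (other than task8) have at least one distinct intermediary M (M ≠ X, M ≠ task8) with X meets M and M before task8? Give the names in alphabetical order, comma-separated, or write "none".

none

Target task8 = [July 5, July 16].
Intermediaries M with M before task8: none.
Union: none.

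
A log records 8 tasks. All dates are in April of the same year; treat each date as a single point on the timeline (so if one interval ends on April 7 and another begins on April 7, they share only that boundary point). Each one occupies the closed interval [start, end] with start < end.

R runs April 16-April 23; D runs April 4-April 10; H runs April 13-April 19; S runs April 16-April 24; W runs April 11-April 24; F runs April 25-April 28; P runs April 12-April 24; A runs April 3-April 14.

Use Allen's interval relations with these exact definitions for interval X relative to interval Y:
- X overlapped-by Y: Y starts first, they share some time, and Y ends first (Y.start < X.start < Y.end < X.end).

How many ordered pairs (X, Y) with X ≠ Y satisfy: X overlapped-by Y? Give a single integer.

Checking all 56 ordered pairs for relation 'overlapped-by'; matching pairs in alphabetical order:
(H, A): H overlapped-by A ✓
(P, A): P overlapped-by A ✓
(R, H): R overlapped-by H ✓
(S, H): S overlapped-by H ✓
(W, A): W overlapped-by A ✓
Count: 5.

5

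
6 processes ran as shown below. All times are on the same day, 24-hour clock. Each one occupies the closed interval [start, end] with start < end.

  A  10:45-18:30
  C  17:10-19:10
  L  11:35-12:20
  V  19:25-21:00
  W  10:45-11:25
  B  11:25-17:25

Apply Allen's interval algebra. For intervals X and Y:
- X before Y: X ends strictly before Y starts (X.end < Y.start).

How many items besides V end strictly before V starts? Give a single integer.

Target V = [19:25, 21:00].
A [10:45, 18:30] → before → counts.
B [11:25, 17:25] → before → counts.
C [17:10, 19:10] → before → counts.
L [11:35, 12:20] → before → counts.
W [10:45, 11:25] → before → counts.
Total: 5.

5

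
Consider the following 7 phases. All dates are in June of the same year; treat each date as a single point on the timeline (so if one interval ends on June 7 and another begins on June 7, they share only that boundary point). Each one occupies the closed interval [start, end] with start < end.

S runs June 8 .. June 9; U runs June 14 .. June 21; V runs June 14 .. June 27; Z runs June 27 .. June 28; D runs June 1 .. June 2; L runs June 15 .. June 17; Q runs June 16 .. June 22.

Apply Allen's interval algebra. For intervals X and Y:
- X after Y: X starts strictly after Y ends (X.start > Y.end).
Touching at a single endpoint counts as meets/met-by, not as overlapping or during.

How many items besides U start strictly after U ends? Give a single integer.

Target U = [June 14, June 21].
D [June 1, June 2] → before → no.
L [June 15, June 17] → during → no.
Q [June 16, June 22] → overlapped-by → no.
S [June 8, June 9] → before → no.
V [June 14, June 27] → started-by → no.
Z [June 27, June 28] → after → counts.
Total: 1.

1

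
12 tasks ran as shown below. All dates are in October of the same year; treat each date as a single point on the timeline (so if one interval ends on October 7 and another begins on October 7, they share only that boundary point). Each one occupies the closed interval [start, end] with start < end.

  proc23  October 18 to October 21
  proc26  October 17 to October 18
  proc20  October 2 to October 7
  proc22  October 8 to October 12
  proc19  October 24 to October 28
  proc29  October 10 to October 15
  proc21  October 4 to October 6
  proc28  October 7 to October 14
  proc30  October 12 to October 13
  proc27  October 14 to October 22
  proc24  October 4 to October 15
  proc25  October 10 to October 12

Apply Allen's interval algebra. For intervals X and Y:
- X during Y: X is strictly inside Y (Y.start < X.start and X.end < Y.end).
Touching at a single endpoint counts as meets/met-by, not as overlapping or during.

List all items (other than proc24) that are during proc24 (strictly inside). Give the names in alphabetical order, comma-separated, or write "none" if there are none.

Target proc24 = [October 4, October 15].
proc19 [October 24, October 28] → after → no.
proc20 [October 2, October 7] → overlaps → no.
proc21 [October 4, October 6] → starts → no.
proc22 [October 8, October 12] → during → yes.
proc23 [October 18, October 21] → after → no.
proc25 [October 10, October 12] → during → yes.
proc26 [October 17, October 18] → after → no.
proc27 [October 14, October 22] → overlapped-by → no.
proc28 [October 7, October 14] → during → yes.
proc29 [October 10, October 15] → finishes → no.
proc30 [October 12, October 13] → during → yes.
Result: proc22, proc25, proc28, proc30.

proc22, proc25, proc28, proc30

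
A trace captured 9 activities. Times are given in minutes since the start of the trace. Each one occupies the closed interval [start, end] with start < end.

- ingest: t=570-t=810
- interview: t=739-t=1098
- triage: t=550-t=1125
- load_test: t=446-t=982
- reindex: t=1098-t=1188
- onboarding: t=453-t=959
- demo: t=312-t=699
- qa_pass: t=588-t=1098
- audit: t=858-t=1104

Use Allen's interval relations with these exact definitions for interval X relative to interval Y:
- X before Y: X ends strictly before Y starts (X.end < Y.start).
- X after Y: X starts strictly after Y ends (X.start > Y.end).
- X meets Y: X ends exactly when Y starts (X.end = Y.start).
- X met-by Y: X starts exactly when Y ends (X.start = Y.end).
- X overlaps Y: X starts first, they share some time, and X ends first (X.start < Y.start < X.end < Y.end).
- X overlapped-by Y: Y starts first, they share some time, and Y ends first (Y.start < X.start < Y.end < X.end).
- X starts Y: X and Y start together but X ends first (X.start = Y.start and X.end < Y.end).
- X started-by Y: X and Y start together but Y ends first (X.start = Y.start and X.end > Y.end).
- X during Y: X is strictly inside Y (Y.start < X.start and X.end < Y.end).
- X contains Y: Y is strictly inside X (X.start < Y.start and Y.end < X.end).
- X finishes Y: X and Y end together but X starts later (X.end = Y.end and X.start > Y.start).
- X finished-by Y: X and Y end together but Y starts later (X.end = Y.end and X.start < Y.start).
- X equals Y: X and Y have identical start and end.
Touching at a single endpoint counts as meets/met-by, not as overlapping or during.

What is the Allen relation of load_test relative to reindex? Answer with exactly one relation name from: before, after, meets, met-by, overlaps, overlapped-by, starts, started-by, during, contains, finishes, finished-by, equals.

before

load_test = [t=446, t=982]; reindex = [t=1098, t=1188].
Compare endpoints: load_test.start < reindex.start, load_test.start < reindex.end, load_test.end < reindex.start, load_test.end < reindex.end.
That pattern is 'before'.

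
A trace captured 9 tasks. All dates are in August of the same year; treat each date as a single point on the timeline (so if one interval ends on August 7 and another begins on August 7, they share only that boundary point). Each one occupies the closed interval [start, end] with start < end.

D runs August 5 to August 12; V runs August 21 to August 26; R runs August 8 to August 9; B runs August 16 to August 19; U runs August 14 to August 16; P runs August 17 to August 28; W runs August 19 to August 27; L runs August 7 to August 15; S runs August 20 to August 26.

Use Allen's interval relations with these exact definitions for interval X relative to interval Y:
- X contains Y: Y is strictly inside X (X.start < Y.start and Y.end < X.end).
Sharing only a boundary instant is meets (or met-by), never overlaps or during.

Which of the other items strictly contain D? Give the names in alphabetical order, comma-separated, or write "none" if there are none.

none

Target D = [August 5, August 12].
B [August 16, August 19] → after → no.
L [August 7, August 15] → overlapped-by → no.
P [August 17, August 28] → after → no.
R [August 8, August 9] → during → no.
S [August 20, August 26] → after → no.
U [August 14, August 16] → after → no.
V [August 21, August 26] → after → no.
W [August 19, August 27] → after → no.
Result: none.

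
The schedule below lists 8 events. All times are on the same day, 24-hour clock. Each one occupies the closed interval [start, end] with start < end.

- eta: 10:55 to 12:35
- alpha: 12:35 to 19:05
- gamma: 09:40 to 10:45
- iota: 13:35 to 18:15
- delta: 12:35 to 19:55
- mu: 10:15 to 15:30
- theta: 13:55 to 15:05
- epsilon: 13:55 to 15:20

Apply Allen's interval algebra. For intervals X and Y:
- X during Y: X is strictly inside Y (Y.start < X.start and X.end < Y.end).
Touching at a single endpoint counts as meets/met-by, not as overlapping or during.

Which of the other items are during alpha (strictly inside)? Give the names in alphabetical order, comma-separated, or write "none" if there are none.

Target alpha = [12:35, 19:05].
delta [12:35, 19:55] → started-by → no.
epsilon [13:55, 15:20] → during → yes.
eta [10:55, 12:35] → meets → no.
gamma [09:40, 10:45] → before → no.
iota [13:35, 18:15] → during → yes.
mu [10:15, 15:30] → overlaps → no.
theta [13:55, 15:05] → during → yes.
Result: epsilon, iota, theta.

epsilon, iota, theta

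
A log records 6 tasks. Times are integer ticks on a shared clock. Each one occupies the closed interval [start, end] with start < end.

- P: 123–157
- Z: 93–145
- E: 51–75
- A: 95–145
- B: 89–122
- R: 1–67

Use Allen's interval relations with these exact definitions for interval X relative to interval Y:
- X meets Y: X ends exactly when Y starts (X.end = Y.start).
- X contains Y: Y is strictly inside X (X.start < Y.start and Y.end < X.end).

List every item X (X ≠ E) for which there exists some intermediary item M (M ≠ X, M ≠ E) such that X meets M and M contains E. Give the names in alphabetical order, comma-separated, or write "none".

none

Target E = [51, 75].
Intermediaries M with M contains E: none.
Union: none.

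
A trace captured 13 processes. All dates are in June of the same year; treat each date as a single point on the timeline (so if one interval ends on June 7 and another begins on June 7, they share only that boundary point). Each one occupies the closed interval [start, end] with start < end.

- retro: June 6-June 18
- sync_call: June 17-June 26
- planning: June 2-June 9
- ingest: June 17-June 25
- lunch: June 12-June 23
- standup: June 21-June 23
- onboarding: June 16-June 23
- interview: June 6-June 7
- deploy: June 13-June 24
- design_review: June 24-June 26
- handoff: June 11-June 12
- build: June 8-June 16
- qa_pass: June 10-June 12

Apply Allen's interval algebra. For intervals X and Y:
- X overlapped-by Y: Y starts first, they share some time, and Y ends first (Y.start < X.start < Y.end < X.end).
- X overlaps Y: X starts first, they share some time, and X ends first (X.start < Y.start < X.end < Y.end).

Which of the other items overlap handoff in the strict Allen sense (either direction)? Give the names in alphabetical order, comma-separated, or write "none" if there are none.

none

Target handoff = [June 11, June 12].
build [June 8, June 16] → contains → no.
deploy [June 13, June 24] → after → no.
design_review [June 24, June 26] → after → no.
ingest [June 17, June 25] → after → no.
interview [June 6, June 7] → before → no.
lunch [June 12, June 23] → met-by → no.
onboarding [June 16, June 23] → after → no.
planning [June 2, June 9] → before → no.
qa_pass [June 10, June 12] → finished-by → no.
retro [June 6, June 18] → contains → no.
standup [June 21, June 23] → after → no.
sync_call [June 17, June 26] → after → no.
Result: none.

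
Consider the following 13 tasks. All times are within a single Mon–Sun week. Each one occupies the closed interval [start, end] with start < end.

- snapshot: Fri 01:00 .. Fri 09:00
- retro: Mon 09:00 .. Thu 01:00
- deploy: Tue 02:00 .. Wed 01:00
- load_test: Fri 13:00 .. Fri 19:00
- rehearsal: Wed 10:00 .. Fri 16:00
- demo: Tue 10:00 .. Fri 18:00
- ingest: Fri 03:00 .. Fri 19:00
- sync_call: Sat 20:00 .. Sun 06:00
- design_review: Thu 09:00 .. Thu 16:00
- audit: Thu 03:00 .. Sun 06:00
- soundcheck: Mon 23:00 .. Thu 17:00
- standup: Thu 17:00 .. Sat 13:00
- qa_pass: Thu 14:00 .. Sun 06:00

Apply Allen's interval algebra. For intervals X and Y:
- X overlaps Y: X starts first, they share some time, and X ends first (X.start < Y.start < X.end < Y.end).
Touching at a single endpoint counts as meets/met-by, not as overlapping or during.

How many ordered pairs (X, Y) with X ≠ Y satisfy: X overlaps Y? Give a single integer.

Checking all 156 ordered pairs for relation 'overlaps'; matching pairs in alphabetical order:
(demo, audit): demo overlaps audit ✓
(demo, ingest): demo overlaps ingest ✓
(demo, load_test): demo overlaps load_test ✓
(demo, qa_pass): demo overlaps qa_pass ✓
(demo, standup): demo overlaps standup ✓
(deploy, demo): deploy overlaps demo ✓
(design_review, qa_pass): design_review overlaps qa_pass ✓
(rehearsal, audit): rehearsal overlaps audit ✓
(rehearsal, ingest): rehearsal overlaps ingest ✓
(rehearsal, load_test): rehearsal overlaps load_test ✓
(rehearsal, qa_pass): rehearsal overlaps qa_pass ✓
(rehearsal, standup): rehearsal overlaps standup ✓
(retro, demo): retro overlaps demo ✓
(retro, rehearsal): retro overlaps rehearsal ✓
(retro, soundcheck): retro overlaps soundcheck ✓
(snapshot, ingest): snapshot overlaps ingest ✓
(soundcheck, audit): soundcheck overlaps audit ✓
(soundcheck, demo): soundcheck overlaps demo ✓
(soundcheck, qa_pass): soundcheck overlaps qa_pass ✓
(soundcheck, rehearsal): soundcheck overlaps rehearsal ✓
Count: 20.

20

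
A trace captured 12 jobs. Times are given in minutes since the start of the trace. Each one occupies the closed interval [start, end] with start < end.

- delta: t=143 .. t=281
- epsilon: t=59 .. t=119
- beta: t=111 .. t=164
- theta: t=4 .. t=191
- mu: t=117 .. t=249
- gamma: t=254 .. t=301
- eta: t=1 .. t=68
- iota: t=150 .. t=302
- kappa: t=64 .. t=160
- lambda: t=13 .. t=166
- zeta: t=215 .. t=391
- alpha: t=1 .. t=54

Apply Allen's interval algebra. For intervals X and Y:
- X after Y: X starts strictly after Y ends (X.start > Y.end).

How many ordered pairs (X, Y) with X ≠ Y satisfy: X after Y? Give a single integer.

27

Checking all 132 ordered pairs for relation 'after'; matching pairs in alphabetical order:
(beta, alpha): beta after alpha ✓
(beta, eta): beta after eta ✓
(delta, alpha): delta after alpha ✓
(delta, epsilon): delta after epsilon ✓
(delta, eta): delta after eta ✓
(epsilon, alpha): epsilon after alpha ✓
(gamma, alpha): gamma after alpha ✓
(gamma, beta): gamma after beta ✓
(gamma, epsilon): gamma after epsilon ✓
(gamma, eta): gamma after eta ✓
(gamma, kappa): gamma after kappa ✓
(gamma, lambda): gamma after lambda ✓
(gamma, mu): gamma after mu ✓
(gamma, theta): gamma after theta ✓
(iota, alpha): iota after alpha ✓
(iota, epsilon): iota after epsilon ✓
(iota, eta): iota after eta ✓
(kappa, alpha): kappa after alpha ✓
(mu, alpha): mu after alpha ✓
(mu, eta): mu after eta ✓
(zeta, alpha): zeta after alpha ✓
(zeta, beta): zeta after beta ✓
(zeta, epsilon): zeta after epsilon ✓
(zeta, eta): zeta after eta ✓
... plus 3 further pairs not listed.
Count: 27.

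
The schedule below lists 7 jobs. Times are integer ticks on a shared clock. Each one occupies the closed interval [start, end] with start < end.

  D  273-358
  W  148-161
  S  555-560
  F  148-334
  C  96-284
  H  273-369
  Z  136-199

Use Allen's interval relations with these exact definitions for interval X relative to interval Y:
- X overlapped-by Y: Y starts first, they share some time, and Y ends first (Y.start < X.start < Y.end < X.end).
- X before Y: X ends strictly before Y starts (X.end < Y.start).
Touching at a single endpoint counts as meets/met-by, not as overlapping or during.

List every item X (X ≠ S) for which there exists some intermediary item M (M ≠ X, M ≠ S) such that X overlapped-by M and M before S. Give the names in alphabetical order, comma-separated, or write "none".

D, F, H

Target S = [555, 560].
Intermediaries M with M before S: C, D, F, H, W, Z.
Via C — items with X overlapped-by C: D, F, H.
Via D — items with X overlapped-by D: none.
Via F — items with X overlapped-by F: D, H.
Via H — items with X overlapped-by H: none.
Via W — items with X overlapped-by W: none.
Via Z — items with X overlapped-by Z: F.
Union: D, F, H.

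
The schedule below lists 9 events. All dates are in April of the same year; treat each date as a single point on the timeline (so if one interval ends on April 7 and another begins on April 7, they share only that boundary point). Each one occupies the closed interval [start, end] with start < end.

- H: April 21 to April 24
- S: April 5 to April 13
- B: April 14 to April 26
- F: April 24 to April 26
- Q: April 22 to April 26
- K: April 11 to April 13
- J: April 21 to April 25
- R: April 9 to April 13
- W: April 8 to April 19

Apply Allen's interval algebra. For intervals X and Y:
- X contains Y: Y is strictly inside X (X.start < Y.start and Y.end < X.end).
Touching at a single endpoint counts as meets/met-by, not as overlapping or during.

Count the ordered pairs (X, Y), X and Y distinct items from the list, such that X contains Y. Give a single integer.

Checking all 72 ordered pairs for relation 'contains'; matching pairs in alphabetical order:
(B, H): B contains H ✓
(B, J): B contains J ✓
(W, K): W contains K ✓
(W, R): W contains R ✓
Count: 4.

4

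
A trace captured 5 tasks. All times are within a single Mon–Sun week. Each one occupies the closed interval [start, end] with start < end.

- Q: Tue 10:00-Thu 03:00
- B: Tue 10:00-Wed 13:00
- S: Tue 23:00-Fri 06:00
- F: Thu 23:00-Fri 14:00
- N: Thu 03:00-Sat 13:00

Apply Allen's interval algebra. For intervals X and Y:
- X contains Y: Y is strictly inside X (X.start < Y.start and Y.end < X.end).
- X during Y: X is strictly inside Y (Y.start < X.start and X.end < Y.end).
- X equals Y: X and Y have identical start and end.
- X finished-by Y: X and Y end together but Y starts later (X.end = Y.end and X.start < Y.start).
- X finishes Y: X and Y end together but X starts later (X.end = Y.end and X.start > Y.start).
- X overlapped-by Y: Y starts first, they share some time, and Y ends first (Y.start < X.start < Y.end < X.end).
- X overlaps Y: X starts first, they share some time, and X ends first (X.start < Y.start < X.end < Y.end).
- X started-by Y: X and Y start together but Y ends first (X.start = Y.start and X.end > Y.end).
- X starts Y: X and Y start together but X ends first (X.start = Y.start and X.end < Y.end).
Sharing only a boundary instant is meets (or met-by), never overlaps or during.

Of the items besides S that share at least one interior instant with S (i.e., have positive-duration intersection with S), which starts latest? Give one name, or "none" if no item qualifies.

F

Target S = [Tue 23:00, Fri 06:00].
B [Tue 10:00, Wed 13:00] → overlaps → candidate.
F [Thu 23:00, Fri 14:00] → overlapped-by → candidate.
N [Thu 03:00, Sat 13:00] → overlapped-by → candidate.
Q [Tue 10:00, Thu 03:00] → overlaps → candidate.
Among candidates, latest start is Thu 23:00 → F.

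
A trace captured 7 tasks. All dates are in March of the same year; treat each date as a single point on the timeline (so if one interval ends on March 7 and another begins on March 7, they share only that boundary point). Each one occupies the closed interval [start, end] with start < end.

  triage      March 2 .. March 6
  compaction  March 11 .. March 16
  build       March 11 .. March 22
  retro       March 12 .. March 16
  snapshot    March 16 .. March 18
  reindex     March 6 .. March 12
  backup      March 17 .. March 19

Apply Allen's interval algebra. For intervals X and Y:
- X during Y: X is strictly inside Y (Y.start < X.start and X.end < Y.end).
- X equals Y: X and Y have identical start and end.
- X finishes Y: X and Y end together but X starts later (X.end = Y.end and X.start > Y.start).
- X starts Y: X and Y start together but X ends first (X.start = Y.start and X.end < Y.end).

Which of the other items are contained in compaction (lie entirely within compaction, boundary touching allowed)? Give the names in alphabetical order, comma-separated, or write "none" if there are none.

retro

Target compaction = [March 11, March 16].
backup [March 17, March 19] → after → no.
build [March 11, March 22] → started-by → no.
reindex [March 6, March 12] → overlaps → no.
retro [March 12, March 16] → finishes → yes.
snapshot [March 16, March 18] → met-by → no.
triage [March 2, March 6] → before → no.
Result: retro.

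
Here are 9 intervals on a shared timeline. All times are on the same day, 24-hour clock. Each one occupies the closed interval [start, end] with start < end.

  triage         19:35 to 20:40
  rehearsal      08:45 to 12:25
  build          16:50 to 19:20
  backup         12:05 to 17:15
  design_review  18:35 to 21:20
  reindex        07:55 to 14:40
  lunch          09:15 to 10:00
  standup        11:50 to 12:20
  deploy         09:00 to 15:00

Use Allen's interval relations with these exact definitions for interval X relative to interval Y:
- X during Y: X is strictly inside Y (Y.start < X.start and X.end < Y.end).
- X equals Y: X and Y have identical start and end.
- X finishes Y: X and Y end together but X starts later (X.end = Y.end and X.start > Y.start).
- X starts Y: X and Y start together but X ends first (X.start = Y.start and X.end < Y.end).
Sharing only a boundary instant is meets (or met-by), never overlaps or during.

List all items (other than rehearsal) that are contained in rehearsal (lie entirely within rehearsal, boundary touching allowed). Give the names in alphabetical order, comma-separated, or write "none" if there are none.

Target rehearsal = [08:45, 12:25].
backup [12:05, 17:15] → overlapped-by → no.
build [16:50, 19:20] → after → no.
deploy [09:00, 15:00] → overlapped-by → no.
design_review [18:35, 21:20] → after → no.
lunch [09:15, 10:00] → during → yes.
reindex [07:55, 14:40] → contains → no.
standup [11:50, 12:20] → during → yes.
triage [19:35, 20:40] → after → no.
Result: lunch, standup.

lunch, standup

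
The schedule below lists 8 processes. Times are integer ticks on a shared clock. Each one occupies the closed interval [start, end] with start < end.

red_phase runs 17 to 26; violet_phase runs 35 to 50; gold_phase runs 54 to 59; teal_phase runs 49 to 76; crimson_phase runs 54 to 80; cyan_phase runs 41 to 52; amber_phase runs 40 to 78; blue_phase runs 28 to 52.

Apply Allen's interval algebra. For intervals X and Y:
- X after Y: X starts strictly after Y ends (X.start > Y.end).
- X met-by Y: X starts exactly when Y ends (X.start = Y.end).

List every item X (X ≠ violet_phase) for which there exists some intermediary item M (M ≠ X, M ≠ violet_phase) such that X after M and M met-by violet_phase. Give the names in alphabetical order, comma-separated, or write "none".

none

Target violet_phase = [35, 50].
Intermediaries M with M met-by violet_phase: none.
Union: none.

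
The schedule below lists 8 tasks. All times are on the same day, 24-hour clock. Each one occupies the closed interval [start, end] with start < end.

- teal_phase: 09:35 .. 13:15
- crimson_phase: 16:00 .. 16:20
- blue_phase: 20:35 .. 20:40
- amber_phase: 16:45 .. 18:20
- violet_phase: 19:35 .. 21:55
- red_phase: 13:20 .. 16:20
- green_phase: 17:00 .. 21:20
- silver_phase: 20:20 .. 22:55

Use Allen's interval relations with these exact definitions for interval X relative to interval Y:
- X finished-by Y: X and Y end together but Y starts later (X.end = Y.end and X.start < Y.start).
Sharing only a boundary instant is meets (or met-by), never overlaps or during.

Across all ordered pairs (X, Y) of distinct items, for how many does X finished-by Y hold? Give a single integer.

Checking all 56 ordered pairs for relation 'finished-by'; matching pairs in alphabetical order:
(red_phase, crimson_phase): red_phase finished-by crimson_phase ✓
Count: 1.

1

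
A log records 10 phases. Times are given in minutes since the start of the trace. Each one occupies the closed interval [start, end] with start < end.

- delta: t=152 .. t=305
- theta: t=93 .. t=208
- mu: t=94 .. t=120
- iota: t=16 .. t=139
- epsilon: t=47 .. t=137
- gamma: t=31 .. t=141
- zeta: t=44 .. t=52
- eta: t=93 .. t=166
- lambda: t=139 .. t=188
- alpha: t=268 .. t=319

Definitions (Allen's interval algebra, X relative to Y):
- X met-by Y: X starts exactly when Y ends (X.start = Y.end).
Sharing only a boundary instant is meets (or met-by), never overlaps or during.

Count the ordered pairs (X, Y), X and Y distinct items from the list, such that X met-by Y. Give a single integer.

Checking all 90 ordered pairs for relation 'met-by'; matching pairs in alphabetical order:
(lambda, iota): lambda met-by iota ✓
Count: 1.

1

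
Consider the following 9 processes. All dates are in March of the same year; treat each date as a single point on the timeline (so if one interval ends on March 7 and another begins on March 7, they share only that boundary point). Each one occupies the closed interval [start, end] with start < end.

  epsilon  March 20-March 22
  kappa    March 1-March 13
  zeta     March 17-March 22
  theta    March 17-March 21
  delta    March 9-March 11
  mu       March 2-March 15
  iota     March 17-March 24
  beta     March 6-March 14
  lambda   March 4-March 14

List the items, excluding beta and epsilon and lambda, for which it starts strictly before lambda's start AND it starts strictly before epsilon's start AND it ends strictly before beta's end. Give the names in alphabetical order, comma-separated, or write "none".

Conditions: its start is strictly before lambda's start (X.start < March 4) AND its start is strictly before epsilon's start (X.start < March 20) AND its end is strictly before beta's end (X.end < March 14).
delta: start March 9 < March 4? ✗; start March 9 < March 20? ✓; end March 11 < March 14? ✓ → no.
iota: start March 17 < March 4? ✗; start March 17 < March 20? ✓; end March 24 < March 14? ✗ → no.
kappa: start March 1 < March 4? ✓; start March 1 < March 20? ✓; end March 13 < March 14? ✓ → yes.
mu: start March 2 < March 4? ✓; start March 2 < March 20? ✓; end March 15 < March 14? ✗ → no.
theta: start March 17 < March 4? ✗; start March 17 < March 20? ✓; end March 21 < March 14? ✗ → no.
zeta: start March 17 < March 4? ✗; start March 17 < March 20? ✓; end March 22 < March 14? ✗ → no.
Result: kappa.

kappa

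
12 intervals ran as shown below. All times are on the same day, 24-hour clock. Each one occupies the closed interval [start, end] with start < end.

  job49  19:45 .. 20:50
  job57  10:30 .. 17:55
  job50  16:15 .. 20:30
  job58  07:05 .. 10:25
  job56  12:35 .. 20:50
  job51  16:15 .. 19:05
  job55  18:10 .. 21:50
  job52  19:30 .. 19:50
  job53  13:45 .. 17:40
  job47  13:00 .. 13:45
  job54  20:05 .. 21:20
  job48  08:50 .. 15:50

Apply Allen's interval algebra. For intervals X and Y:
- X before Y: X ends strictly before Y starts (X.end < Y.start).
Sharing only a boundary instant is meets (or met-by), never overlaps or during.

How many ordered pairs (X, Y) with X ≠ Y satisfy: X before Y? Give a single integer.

34

Checking all 132 ordered pairs for relation 'before'; matching pairs in alphabetical order:
(job47, job49): job47 before job49 ✓
(job47, job50): job47 before job50 ✓
(job47, job51): job47 before job51 ✓
(job47, job52): job47 before job52 ✓
(job47, job54): job47 before job54 ✓
(job47, job55): job47 before job55 ✓
(job48, job49): job48 before job49 ✓
(job48, job50): job48 before job50 ✓
(job48, job51): job48 before job51 ✓
(job48, job52): job48 before job52 ✓
(job48, job54): job48 before job54 ✓
(job48, job55): job48 before job55 ✓
(job51, job49): job51 before job49 ✓
(job51, job52): job51 before job52 ✓
(job51, job54): job51 before job54 ✓
(job52, job54): job52 before job54 ✓
(job53, job49): job53 before job49 ✓
(job53, job52): job53 before job52 ✓
(job53, job54): job53 before job54 ✓
(job53, job55): job53 before job55 ✓
(job57, job49): job57 before job49 ✓
(job57, job52): job57 before job52 ✓
(job57, job54): job57 before job54 ✓
(job57, job55): job57 before job55 ✓
... plus 10 further pairs not listed.
Count: 34.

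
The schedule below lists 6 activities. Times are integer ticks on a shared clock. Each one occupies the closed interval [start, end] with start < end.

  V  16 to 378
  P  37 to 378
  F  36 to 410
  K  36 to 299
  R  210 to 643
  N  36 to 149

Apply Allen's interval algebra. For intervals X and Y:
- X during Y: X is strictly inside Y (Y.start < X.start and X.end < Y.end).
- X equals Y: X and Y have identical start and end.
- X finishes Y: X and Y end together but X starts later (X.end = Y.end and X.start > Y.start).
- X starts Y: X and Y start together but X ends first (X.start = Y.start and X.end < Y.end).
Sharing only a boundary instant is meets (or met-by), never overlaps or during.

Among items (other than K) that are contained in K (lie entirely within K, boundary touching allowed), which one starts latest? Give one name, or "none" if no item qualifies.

N

Target K = [36, 299].
F [36, 410] → started-by → excluded.
N [36, 149] → starts → candidate.
P [37, 378] → overlapped-by → excluded.
R [210, 643] → overlapped-by → excluded.
V [16, 378] → contains → excluded.
Among candidates, latest start is 36 → N.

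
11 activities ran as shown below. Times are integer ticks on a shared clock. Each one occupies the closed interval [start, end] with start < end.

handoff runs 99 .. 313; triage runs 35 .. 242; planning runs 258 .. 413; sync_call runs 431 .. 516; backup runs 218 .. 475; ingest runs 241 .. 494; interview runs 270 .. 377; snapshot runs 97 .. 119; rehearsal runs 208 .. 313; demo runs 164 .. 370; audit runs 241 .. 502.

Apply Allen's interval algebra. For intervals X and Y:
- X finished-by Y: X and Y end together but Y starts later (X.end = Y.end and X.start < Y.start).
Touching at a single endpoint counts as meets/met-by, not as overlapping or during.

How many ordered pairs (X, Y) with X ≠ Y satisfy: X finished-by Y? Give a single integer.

Checking all 110 ordered pairs for relation 'finished-by'; matching pairs in alphabetical order:
(handoff, rehearsal): handoff finished-by rehearsal ✓
Count: 1.

1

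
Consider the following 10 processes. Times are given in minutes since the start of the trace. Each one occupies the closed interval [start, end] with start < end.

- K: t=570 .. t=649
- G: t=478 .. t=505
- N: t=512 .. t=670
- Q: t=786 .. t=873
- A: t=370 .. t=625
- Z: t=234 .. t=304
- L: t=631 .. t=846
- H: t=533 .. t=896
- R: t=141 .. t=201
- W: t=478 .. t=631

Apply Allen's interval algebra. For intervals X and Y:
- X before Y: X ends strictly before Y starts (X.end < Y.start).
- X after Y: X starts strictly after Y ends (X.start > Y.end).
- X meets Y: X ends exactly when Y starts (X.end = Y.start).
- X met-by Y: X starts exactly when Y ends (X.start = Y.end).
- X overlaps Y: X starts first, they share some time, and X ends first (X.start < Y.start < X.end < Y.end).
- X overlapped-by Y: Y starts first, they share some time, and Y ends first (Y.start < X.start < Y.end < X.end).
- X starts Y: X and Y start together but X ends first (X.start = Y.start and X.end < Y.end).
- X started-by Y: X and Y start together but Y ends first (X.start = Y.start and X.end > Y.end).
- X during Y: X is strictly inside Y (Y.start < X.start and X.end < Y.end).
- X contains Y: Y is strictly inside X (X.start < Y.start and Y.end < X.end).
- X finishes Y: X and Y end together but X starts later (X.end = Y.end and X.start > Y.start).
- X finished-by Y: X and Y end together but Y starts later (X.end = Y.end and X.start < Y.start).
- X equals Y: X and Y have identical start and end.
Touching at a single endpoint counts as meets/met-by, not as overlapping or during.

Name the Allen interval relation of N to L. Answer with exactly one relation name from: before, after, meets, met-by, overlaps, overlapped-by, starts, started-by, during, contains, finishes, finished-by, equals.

N = [t=512, t=670]; L = [t=631, t=846].
Compare endpoints: N.start < L.start, N.start < L.end, N.end > L.start, N.end < L.end.
That pattern is 'overlaps'.

overlaps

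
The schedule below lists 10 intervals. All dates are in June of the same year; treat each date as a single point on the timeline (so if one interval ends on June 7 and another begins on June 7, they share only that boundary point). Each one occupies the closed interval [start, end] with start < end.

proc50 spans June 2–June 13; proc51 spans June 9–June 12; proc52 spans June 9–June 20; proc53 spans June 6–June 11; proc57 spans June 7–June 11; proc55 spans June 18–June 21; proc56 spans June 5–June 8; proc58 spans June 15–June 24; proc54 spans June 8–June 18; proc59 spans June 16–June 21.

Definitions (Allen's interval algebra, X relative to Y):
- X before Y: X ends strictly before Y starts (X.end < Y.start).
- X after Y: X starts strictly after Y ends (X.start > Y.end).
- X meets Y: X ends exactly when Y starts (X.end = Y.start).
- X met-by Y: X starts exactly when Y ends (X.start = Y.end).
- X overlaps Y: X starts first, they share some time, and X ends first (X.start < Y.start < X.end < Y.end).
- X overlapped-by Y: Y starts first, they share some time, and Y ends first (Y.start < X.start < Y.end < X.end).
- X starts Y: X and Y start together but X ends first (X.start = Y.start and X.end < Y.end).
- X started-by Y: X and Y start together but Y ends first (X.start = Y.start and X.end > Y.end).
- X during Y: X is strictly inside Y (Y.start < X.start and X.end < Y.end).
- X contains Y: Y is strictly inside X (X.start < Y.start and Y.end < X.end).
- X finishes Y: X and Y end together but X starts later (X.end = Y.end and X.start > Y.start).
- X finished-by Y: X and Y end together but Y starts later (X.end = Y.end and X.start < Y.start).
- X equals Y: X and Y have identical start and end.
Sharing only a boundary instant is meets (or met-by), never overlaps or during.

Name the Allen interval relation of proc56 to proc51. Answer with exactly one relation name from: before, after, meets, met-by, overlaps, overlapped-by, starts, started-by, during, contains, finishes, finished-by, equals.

proc56 = [June 5, June 8]; proc51 = [June 9, June 12].
Compare endpoints: proc56.start < proc51.start, proc56.start < proc51.end, proc56.end < proc51.start, proc56.end < proc51.end.
That pattern is 'before'.

before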